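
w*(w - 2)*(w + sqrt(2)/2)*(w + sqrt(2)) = w^4 - 2*w^3 + 3*sqrt(2)*w^3/2 - 3*sqrt(2)*w^2 + w^2 - 2*w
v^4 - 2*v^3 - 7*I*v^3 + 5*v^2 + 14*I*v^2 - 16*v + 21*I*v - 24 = (v - 3)*(v + 1)*(v - 8*I)*(v + I)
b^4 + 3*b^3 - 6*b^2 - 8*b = b*(b - 2)*(b + 1)*(b + 4)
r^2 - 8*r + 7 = (r - 7)*(r - 1)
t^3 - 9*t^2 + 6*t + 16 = (t - 8)*(t - 2)*(t + 1)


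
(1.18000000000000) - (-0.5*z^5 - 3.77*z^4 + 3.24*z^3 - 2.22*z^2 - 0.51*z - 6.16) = 0.5*z^5 + 3.77*z^4 - 3.24*z^3 + 2.22*z^2 + 0.51*z + 7.34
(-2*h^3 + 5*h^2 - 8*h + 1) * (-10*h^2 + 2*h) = 20*h^5 - 54*h^4 + 90*h^3 - 26*h^2 + 2*h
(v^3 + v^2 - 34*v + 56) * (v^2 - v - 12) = v^5 - 47*v^3 + 78*v^2 + 352*v - 672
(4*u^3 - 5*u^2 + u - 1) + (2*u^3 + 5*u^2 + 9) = 6*u^3 + u + 8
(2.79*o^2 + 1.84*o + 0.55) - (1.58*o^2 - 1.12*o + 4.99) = 1.21*o^2 + 2.96*o - 4.44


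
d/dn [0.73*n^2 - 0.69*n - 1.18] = 1.46*n - 0.69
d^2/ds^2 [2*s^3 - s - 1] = 12*s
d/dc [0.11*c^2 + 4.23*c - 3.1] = 0.22*c + 4.23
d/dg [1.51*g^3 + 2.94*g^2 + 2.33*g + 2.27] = 4.53*g^2 + 5.88*g + 2.33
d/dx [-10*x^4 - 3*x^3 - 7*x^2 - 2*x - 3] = -40*x^3 - 9*x^2 - 14*x - 2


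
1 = 1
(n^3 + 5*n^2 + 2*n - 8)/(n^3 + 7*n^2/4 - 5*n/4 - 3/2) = 4*(n + 4)/(4*n + 3)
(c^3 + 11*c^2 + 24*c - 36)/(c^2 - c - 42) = (c^2 + 5*c - 6)/(c - 7)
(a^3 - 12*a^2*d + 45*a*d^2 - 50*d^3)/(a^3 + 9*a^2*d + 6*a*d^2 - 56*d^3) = (a^2 - 10*a*d + 25*d^2)/(a^2 + 11*a*d + 28*d^2)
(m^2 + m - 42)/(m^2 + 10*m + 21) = (m - 6)/(m + 3)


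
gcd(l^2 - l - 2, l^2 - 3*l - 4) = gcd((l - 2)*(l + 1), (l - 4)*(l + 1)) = l + 1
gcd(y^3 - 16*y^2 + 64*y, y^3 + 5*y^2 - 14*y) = y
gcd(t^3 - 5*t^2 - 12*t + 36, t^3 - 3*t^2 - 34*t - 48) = t + 3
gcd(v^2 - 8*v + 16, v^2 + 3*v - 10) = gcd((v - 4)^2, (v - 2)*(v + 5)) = 1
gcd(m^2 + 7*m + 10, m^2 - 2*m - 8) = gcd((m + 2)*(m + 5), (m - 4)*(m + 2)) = m + 2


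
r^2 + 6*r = r*(r + 6)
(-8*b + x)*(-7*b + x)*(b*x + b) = 56*b^3*x + 56*b^3 - 15*b^2*x^2 - 15*b^2*x + b*x^3 + b*x^2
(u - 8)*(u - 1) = u^2 - 9*u + 8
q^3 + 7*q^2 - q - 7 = (q - 1)*(q + 1)*(q + 7)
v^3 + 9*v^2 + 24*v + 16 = (v + 1)*(v + 4)^2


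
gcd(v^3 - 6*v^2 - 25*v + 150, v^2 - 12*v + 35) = v - 5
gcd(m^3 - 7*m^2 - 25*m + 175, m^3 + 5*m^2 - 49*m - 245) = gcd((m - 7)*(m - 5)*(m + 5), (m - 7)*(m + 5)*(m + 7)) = m^2 - 2*m - 35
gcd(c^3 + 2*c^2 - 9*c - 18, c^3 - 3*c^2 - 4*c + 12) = c^2 - c - 6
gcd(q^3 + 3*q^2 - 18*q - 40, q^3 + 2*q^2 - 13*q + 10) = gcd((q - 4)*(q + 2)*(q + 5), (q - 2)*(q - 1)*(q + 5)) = q + 5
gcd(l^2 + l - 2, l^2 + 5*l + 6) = l + 2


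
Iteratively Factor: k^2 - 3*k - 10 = (k - 5)*(k + 2)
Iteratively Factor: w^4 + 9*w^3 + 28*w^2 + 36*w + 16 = (w + 1)*(w^3 + 8*w^2 + 20*w + 16) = (w + 1)*(w + 2)*(w^2 + 6*w + 8) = (w + 1)*(w + 2)^2*(w + 4)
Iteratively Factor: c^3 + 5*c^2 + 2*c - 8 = (c + 2)*(c^2 + 3*c - 4) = (c - 1)*(c + 2)*(c + 4)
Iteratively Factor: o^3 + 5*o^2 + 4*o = (o)*(o^2 + 5*o + 4) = o*(o + 4)*(o + 1)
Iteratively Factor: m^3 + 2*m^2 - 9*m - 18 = (m + 2)*(m^2 - 9) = (m - 3)*(m + 2)*(m + 3)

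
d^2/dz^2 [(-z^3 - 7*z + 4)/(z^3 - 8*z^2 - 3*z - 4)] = 4*(-4*z^6 - 15*z^5 + 84*z^4 - 351*z^3 + 264*z^2 + 480*z - 4)/(z^9 - 24*z^8 + 183*z^7 - 380*z^6 - 357*z^5 - 912*z^4 - 555*z^3 - 492*z^2 - 144*z - 64)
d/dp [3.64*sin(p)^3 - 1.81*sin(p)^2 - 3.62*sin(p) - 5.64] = (10.92*sin(p)^2 - 3.62*sin(p) - 3.62)*cos(p)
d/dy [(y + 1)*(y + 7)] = 2*y + 8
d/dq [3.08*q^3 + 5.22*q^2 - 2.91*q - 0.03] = 9.24*q^2 + 10.44*q - 2.91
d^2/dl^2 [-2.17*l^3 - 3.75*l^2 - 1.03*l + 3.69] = -13.02*l - 7.5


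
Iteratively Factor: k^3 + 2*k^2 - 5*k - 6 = (k - 2)*(k^2 + 4*k + 3) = (k - 2)*(k + 3)*(k + 1)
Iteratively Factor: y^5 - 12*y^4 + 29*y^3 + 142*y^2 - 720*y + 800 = (y - 2)*(y^4 - 10*y^3 + 9*y^2 + 160*y - 400) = (y - 4)*(y - 2)*(y^3 - 6*y^2 - 15*y + 100) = (y - 4)*(y - 2)*(y + 4)*(y^2 - 10*y + 25) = (y - 5)*(y - 4)*(y - 2)*(y + 4)*(y - 5)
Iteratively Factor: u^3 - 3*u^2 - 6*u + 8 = (u - 1)*(u^2 - 2*u - 8) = (u - 4)*(u - 1)*(u + 2)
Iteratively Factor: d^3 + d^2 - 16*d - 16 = (d - 4)*(d^2 + 5*d + 4) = (d - 4)*(d + 4)*(d + 1)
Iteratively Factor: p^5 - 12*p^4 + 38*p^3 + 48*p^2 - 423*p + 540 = (p + 3)*(p^4 - 15*p^3 + 83*p^2 - 201*p + 180) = (p - 5)*(p + 3)*(p^3 - 10*p^2 + 33*p - 36) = (p - 5)*(p - 3)*(p + 3)*(p^2 - 7*p + 12) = (p - 5)*(p - 4)*(p - 3)*(p + 3)*(p - 3)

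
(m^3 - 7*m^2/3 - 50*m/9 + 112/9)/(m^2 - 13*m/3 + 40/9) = (3*m^2 + m - 14)/(3*m - 5)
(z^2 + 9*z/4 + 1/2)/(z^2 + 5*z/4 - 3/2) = (4*z + 1)/(4*z - 3)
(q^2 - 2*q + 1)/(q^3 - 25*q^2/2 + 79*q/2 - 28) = 2*(q - 1)/(2*q^2 - 23*q + 56)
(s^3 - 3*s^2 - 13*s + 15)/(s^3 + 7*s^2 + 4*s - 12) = (s^2 - 2*s - 15)/(s^2 + 8*s + 12)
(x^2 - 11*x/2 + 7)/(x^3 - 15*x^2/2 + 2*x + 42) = (x - 2)/(x^2 - 4*x - 12)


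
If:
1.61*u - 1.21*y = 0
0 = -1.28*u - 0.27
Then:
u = -0.21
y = -0.28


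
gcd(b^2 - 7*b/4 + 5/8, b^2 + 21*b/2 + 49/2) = 1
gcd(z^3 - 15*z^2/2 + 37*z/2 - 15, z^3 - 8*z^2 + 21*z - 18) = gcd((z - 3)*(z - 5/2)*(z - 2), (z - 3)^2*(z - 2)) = z^2 - 5*z + 6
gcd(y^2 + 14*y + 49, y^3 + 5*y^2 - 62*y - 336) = y + 7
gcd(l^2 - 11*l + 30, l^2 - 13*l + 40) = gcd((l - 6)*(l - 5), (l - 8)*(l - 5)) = l - 5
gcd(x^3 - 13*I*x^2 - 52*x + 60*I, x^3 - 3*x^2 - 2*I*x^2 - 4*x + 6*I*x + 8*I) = x - 2*I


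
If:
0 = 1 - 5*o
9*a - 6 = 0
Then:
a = 2/3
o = 1/5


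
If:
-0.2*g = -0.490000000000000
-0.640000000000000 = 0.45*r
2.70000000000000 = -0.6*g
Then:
No Solution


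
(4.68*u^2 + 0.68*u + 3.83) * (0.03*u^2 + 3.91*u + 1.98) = 0.1404*u^4 + 18.3192*u^3 + 12.0401*u^2 + 16.3217*u + 7.5834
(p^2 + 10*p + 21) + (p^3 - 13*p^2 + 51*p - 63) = p^3 - 12*p^2 + 61*p - 42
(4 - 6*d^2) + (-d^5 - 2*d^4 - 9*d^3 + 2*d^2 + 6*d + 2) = -d^5 - 2*d^4 - 9*d^3 - 4*d^2 + 6*d + 6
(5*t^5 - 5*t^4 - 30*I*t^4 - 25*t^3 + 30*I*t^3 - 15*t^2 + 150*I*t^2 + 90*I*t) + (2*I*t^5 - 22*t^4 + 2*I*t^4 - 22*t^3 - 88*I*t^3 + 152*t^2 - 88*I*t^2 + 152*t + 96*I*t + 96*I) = 5*t^5 + 2*I*t^5 - 27*t^4 - 28*I*t^4 - 47*t^3 - 58*I*t^3 + 137*t^2 + 62*I*t^2 + 152*t + 186*I*t + 96*I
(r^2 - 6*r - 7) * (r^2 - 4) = r^4 - 6*r^3 - 11*r^2 + 24*r + 28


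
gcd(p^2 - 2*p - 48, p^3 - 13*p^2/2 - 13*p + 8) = p - 8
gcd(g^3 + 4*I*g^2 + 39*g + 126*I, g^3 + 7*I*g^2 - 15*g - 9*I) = g + 3*I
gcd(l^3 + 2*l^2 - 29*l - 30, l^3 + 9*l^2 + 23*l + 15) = l + 1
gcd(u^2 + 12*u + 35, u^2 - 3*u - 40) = u + 5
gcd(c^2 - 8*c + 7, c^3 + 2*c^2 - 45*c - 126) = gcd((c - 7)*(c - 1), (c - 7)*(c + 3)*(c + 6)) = c - 7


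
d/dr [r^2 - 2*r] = 2*r - 2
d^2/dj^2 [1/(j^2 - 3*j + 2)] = 2*(-j^2 + 3*j + (2*j - 3)^2 - 2)/(j^2 - 3*j + 2)^3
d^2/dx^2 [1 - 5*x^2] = -10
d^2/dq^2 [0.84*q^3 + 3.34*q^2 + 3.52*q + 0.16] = 5.04*q + 6.68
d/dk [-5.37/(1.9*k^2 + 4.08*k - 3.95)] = (20.406*k + 21.9096)/(1.9*k^2 + 4.08*k - 3.95)^2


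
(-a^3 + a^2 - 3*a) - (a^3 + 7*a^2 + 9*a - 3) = -2*a^3 - 6*a^2 - 12*a + 3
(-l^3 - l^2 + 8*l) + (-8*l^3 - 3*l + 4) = -9*l^3 - l^2 + 5*l + 4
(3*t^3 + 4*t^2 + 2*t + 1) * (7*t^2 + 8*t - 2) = 21*t^5 + 52*t^4 + 40*t^3 + 15*t^2 + 4*t - 2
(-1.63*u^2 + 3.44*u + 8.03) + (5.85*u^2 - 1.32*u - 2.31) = 4.22*u^2 + 2.12*u + 5.72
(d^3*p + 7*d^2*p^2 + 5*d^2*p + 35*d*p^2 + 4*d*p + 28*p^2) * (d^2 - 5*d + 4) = d^5*p + 7*d^4*p^2 - 17*d^3*p - 119*d^2*p^2 + 16*d*p + 112*p^2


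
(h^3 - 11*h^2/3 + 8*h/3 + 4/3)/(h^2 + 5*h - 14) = (3*h^2 - 5*h - 2)/(3*(h + 7))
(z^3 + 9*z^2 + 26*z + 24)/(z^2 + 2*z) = z + 7 + 12/z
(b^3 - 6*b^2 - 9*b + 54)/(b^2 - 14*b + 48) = (b^2 - 9)/(b - 8)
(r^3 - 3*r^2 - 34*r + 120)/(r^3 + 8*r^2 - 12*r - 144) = (r - 5)/(r + 6)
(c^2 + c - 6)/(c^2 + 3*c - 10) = (c + 3)/(c + 5)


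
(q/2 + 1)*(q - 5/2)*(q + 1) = q^3/2 + q^2/4 - 11*q/4 - 5/2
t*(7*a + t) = 7*a*t + t^2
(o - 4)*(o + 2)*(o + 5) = o^3 + 3*o^2 - 18*o - 40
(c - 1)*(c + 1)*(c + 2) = c^3 + 2*c^2 - c - 2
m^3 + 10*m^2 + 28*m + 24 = (m + 2)^2*(m + 6)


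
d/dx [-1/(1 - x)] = -1/(x - 1)^2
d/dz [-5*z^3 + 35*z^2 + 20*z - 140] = -15*z^2 + 70*z + 20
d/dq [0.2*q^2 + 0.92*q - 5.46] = 0.4*q + 0.92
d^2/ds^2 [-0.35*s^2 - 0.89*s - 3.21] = -0.700000000000000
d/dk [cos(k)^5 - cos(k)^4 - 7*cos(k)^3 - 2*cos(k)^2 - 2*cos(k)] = (-5*cos(k)^4 + 4*cos(k)^3 + 21*cos(k)^2 + 4*cos(k) + 2)*sin(k)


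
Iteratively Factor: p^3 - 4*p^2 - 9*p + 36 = (p - 3)*(p^2 - p - 12) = (p - 3)*(p + 3)*(p - 4)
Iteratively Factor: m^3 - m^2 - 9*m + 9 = (m - 3)*(m^2 + 2*m - 3) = (m - 3)*(m + 3)*(m - 1)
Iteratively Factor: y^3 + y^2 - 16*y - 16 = (y + 4)*(y^2 - 3*y - 4) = (y + 1)*(y + 4)*(y - 4)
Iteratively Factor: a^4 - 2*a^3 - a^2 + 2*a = (a - 2)*(a^3 - a) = a*(a - 2)*(a^2 - 1) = a*(a - 2)*(a + 1)*(a - 1)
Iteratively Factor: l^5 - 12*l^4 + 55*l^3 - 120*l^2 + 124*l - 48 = (l - 2)*(l^4 - 10*l^3 + 35*l^2 - 50*l + 24) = (l - 2)*(l - 1)*(l^3 - 9*l^2 + 26*l - 24) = (l - 4)*(l - 2)*(l - 1)*(l^2 - 5*l + 6) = (l - 4)*(l - 3)*(l - 2)*(l - 1)*(l - 2)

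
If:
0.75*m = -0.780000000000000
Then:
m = -1.04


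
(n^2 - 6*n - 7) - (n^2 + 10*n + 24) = -16*n - 31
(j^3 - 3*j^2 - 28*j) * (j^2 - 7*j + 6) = j^5 - 10*j^4 - j^3 + 178*j^2 - 168*j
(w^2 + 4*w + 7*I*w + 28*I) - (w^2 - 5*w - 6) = 9*w + 7*I*w + 6 + 28*I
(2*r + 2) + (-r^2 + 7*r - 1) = -r^2 + 9*r + 1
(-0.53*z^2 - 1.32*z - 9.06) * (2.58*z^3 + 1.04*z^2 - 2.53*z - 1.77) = -1.3674*z^5 - 3.9568*z^4 - 23.4067*z^3 - 5.1447*z^2 + 25.2582*z + 16.0362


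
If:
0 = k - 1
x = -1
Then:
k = 1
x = -1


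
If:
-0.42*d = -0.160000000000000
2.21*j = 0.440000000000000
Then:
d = 0.38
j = 0.20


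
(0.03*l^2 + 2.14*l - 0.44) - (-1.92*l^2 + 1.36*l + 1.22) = 1.95*l^2 + 0.78*l - 1.66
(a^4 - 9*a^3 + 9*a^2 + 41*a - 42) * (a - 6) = a^5 - 15*a^4 + 63*a^3 - 13*a^2 - 288*a + 252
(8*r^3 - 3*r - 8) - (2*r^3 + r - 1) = 6*r^3 - 4*r - 7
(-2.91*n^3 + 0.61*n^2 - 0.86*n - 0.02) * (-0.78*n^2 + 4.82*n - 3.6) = 2.2698*n^5 - 14.502*n^4 + 14.087*n^3 - 6.3256*n^2 + 2.9996*n + 0.072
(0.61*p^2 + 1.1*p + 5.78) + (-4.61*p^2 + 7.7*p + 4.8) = -4.0*p^2 + 8.8*p + 10.58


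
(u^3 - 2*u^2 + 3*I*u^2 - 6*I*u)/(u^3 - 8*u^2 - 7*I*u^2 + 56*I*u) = (u^2 + u*(-2 + 3*I) - 6*I)/(u^2 - u*(8 + 7*I) + 56*I)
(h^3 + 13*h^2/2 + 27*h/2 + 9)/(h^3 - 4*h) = (2*h^2 + 9*h + 9)/(2*h*(h - 2))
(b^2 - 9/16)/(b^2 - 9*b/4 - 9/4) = (b - 3/4)/(b - 3)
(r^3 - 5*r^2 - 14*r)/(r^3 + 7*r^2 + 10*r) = (r - 7)/(r + 5)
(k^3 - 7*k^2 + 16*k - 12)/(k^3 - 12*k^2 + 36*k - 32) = (k - 3)/(k - 8)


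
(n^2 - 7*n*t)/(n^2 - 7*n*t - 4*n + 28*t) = n/(n - 4)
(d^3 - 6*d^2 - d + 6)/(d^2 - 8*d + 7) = (d^2 - 5*d - 6)/(d - 7)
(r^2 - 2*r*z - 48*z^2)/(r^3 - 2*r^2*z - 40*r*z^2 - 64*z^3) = (r + 6*z)/(r^2 + 6*r*z + 8*z^2)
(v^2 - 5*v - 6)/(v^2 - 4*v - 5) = (v - 6)/(v - 5)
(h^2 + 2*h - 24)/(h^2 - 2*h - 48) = (h - 4)/(h - 8)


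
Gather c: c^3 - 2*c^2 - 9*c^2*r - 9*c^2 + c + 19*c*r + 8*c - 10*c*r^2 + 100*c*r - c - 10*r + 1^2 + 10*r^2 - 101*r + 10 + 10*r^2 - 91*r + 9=c^3 + c^2*(-9*r - 11) + c*(-10*r^2 + 119*r + 8) + 20*r^2 - 202*r + 20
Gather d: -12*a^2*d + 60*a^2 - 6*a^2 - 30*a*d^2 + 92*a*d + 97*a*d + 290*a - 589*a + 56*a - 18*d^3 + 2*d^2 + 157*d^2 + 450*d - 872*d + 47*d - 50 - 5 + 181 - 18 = 54*a^2 - 243*a - 18*d^3 + d^2*(159 - 30*a) + d*(-12*a^2 + 189*a - 375) + 108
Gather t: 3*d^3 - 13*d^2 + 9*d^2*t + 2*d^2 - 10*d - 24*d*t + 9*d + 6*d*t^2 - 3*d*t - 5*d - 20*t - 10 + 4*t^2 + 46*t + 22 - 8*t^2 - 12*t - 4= 3*d^3 - 11*d^2 - 6*d + t^2*(6*d - 4) + t*(9*d^2 - 27*d + 14) + 8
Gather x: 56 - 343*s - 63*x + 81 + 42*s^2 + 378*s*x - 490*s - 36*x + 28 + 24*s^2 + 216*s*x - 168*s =66*s^2 - 1001*s + x*(594*s - 99) + 165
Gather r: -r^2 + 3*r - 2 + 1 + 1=-r^2 + 3*r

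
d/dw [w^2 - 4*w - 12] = 2*w - 4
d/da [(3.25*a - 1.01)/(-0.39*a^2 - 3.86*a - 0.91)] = (1.2675*a^2 - 0.787800000000001*a - 6.8561)/(0.1521*a^4 + 3.0108*a^3 + 15.6094*a^2 + 7.0252*a + 0.8281)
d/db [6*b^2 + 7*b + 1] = 12*b + 7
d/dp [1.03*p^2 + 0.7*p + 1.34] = 2.06*p + 0.7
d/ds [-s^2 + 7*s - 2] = 7 - 2*s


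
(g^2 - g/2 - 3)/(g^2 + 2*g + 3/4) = 2*(g - 2)/(2*g + 1)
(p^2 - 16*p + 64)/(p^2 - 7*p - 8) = (p - 8)/(p + 1)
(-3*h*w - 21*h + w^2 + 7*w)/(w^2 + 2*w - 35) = (-3*h + w)/(w - 5)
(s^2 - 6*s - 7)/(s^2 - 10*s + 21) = (s + 1)/(s - 3)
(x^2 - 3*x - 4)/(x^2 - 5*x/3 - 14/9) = 9*(-x^2 + 3*x + 4)/(-9*x^2 + 15*x + 14)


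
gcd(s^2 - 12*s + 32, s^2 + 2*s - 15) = 1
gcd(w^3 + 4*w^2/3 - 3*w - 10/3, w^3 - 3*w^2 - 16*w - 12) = w^2 + 3*w + 2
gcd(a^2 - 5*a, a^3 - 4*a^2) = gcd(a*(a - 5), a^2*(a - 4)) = a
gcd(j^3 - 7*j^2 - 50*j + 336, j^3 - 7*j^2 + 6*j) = j - 6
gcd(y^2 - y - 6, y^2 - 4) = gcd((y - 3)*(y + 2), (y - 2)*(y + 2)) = y + 2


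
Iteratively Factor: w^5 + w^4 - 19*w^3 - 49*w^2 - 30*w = (w + 2)*(w^4 - w^3 - 17*w^2 - 15*w) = w*(w + 2)*(w^3 - w^2 - 17*w - 15) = w*(w - 5)*(w + 2)*(w^2 + 4*w + 3) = w*(w - 5)*(w + 2)*(w + 3)*(w + 1)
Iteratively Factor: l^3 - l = (l - 1)*(l^2 + l) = l*(l - 1)*(l + 1)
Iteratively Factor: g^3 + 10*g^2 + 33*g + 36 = (g + 3)*(g^2 + 7*g + 12) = (g + 3)^2*(g + 4)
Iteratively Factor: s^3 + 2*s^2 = (s)*(s^2 + 2*s) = s*(s + 2)*(s)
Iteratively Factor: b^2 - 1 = (b - 1)*(b + 1)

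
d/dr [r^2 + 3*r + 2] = 2*r + 3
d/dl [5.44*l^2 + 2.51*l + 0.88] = 10.88*l + 2.51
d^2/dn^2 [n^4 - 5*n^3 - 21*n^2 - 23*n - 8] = 12*n^2 - 30*n - 42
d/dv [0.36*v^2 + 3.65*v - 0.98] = 0.72*v + 3.65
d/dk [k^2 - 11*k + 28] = 2*k - 11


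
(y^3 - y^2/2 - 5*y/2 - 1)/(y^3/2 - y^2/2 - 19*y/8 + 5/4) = 4*(2*y^3 - y^2 - 5*y - 2)/(4*y^3 - 4*y^2 - 19*y + 10)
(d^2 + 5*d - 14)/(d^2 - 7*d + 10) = (d + 7)/(d - 5)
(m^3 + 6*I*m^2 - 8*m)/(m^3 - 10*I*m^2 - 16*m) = (-m^2 - 6*I*m + 8)/(-m^2 + 10*I*m + 16)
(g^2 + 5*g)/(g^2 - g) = (g + 5)/(g - 1)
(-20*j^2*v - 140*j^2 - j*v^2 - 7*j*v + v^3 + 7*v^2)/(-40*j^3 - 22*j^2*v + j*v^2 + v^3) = (v + 7)/(2*j + v)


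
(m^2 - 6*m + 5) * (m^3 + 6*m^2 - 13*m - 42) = m^5 - 44*m^3 + 66*m^2 + 187*m - 210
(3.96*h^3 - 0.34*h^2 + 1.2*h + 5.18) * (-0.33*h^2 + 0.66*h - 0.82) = -1.3068*h^5 + 2.7258*h^4 - 3.8676*h^3 - 0.6386*h^2 + 2.4348*h - 4.2476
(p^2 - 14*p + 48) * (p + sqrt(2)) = p^3 - 14*p^2 + sqrt(2)*p^2 - 14*sqrt(2)*p + 48*p + 48*sqrt(2)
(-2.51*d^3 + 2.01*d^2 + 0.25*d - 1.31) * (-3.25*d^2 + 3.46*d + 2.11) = 8.1575*d^5 - 15.2171*d^4 + 0.846*d^3 + 9.3636*d^2 - 4.0051*d - 2.7641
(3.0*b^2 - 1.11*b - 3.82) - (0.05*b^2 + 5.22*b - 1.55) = 2.95*b^2 - 6.33*b - 2.27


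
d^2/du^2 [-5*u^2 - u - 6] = -10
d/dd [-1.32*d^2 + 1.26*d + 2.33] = 1.26 - 2.64*d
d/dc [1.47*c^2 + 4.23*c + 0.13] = 2.94*c + 4.23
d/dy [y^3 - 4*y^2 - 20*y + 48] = 3*y^2 - 8*y - 20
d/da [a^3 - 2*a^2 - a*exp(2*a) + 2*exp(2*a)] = 3*a^2 - 2*a*exp(2*a) - 4*a + 3*exp(2*a)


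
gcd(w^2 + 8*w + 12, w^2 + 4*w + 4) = w + 2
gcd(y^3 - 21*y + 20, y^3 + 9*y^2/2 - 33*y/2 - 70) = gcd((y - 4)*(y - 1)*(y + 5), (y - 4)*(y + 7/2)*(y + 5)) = y^2 + y - 20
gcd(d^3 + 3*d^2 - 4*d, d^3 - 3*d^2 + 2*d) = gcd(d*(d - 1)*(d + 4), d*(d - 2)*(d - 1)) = d^2 - d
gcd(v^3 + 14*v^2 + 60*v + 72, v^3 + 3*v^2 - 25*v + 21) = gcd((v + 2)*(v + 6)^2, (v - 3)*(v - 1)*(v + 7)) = 1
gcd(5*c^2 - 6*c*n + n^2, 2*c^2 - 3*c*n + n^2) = c - n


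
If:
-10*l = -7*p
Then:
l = 7*p/10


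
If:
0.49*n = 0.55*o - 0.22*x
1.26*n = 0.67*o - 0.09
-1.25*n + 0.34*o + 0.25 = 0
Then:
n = 0.48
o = 1.04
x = 1.53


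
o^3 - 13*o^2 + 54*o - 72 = (o - 6)*(o - 4)*(o - 3)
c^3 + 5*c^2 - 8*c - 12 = (c - 2)*(c + 1)*(c + 6)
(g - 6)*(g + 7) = g^2 + g - 42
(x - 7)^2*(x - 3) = x^3 - 17*x^2 + 91*x - 147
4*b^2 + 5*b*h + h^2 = (b + h)*(4*b + h)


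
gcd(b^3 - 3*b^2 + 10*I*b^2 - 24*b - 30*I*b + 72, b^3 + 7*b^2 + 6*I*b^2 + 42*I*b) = b + 6*I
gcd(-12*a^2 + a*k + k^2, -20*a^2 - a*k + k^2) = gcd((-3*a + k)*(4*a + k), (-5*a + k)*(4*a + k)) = 4*a + k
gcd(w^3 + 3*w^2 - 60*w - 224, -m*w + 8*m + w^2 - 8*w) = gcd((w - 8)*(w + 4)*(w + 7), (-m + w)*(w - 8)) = w - 8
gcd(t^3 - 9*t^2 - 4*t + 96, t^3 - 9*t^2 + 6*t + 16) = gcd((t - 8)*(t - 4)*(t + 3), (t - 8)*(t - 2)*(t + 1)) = t - 8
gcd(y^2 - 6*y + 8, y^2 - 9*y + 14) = y - 2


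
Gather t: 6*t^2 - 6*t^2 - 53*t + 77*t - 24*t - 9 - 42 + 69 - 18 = 0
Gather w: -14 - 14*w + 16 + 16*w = 2*w + 2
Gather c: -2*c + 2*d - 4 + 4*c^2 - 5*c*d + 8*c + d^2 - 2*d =4*c^2 + c*(6 - 5*d) + d^2 - 4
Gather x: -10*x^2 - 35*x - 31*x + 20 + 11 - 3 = -10*x^2 - 66*x + 28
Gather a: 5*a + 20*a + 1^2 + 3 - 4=25*a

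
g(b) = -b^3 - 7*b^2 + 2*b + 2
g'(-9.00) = -115.00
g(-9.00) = 146.00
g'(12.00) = -598.00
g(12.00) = -2710.00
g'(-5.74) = -16.48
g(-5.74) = -50.99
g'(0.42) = -4.41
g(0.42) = 1.53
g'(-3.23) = 15.92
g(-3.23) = -43.79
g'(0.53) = -6.26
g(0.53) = 0.94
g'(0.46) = -5.07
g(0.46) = 1.34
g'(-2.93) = 17.27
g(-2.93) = -38.80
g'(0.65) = -8.37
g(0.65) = 0.07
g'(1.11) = -17.24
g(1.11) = -5.77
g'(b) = -3*b^2 - 14*b + 2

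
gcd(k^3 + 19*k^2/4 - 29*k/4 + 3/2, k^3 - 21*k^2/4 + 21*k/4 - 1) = k^2 - 5*k/4 + 1/4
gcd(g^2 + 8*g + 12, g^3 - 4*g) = g + 2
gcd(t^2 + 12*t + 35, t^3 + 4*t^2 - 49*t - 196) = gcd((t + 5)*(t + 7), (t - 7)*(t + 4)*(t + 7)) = t + 7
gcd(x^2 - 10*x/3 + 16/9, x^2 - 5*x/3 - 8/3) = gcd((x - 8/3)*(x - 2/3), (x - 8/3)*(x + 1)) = x - 8/3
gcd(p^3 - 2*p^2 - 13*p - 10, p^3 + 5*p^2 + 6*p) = p + 2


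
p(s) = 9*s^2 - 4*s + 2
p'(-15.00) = -274.00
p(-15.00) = 2087.00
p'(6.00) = 104.00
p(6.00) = 302.00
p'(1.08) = 15.44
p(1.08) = 8.18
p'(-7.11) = -131.98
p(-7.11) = 485.41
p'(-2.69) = -52.42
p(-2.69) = 77.88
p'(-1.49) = -30.82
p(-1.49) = 27.94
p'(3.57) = 60.26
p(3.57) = 102.42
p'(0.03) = -3.46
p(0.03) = 1.89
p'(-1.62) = -33.16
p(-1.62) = 32.10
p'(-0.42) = -11.56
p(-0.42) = 5.27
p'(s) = 18*s - 4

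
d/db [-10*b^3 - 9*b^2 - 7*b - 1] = -30*b^2 - 18*b - 7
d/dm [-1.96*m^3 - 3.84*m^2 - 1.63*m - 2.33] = -5.88*m^2 - 7.68*m - 1.63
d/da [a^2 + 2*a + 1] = 2*a + 2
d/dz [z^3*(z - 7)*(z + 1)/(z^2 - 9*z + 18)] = z^2*(3*z^4 - 48*z^3 + 245*z^2 - 306*z - 378)/(z^4 - 18*z^3 + 117*z^2 - 324*z + 324)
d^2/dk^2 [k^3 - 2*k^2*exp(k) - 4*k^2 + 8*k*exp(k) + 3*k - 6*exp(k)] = -2*k^2*exp(k) + 6*k + 6*exp(k) - 8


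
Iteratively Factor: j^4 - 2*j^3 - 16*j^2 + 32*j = (j - 4)*(j^3 + 2*j^2 - 8*j) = j*(j - 4)*(j^2 + 2*j - 8) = j*(j - 4)*(j + 4)*(j - 2)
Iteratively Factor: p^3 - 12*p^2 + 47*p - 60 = (p - 4)*(p^2 - 8*p + 15) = (p - 4)*(p - 3)*(p - 5)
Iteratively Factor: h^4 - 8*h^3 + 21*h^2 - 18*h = (h - 3)*(h^3 - 5*h^2 + 6*h) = (h - 3)*(h - 2)*(h^2 - 3*h) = (h - 3)^2*(h - 2)*(h)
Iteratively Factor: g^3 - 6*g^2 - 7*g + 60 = (g + 3)*(g^2 - 9*g + 20) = (g - 5)*(g + 3)*(g - 4)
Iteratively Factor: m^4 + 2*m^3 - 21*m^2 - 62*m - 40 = (m + 2)*(m^3 - 21*m - 20) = (m + 1)*(m + 2)*(m^2 - m - 20) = (m + 1)*(m + 2)*(m + 4)*(m - 5)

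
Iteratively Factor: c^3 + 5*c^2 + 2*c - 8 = (c + 2)*(c^2 + 3*c - 4) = (c - 1)*(c + 2)*(c + 4)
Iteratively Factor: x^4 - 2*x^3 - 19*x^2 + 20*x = (x)*(x^3 - 2*x^2 - 19*x + 20) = x*(x - 1)*(x^2 - x - 20) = x*(x - 5)*(x - 1)*(x + 4)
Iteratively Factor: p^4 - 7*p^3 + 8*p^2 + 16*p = (p)*(p^3 - 7*p^2 + 8*p + 16) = p*(p - 4)*(p^2 - 3*p - 4) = p*(p - 4)*(p + 1)*(p - 4)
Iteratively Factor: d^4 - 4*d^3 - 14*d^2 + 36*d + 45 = (d + 1)*(d^3 - 5*d^2 - 9*d + 45) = (d + 1)*(d + 3)*(d^2 - 8*d + 15) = (d - 3)*(d + 1)*(d + 3)*(d - 5)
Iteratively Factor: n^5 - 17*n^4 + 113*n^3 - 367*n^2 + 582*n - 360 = (n - 3)*(n^4 - 14*n^3 + 71*n^2 - 154*n + 120) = (n - 3)*(n - 2)*(n^3 - 12*n^2 + 47*n - 60) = (n - 4)*(n - 3)*(n - 2)*(n^2 - 8*n + 15) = (n - 4)*(n - 3)^2*(n - 2)*(n - 5)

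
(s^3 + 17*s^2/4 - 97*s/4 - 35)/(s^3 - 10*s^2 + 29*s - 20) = (4*s^2 + 33*s + 35)/(4*(s^2 - 6*s + 5))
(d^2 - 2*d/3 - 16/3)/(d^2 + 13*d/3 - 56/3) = (d + 2)/(d + 7)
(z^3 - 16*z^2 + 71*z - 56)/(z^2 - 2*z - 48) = (z^2 - 8*z + 7)/(z + 6)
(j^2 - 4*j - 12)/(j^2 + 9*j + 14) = (j - 6)/(j + 7)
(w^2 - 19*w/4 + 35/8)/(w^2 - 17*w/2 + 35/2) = (w - 5/4)/(w - 5)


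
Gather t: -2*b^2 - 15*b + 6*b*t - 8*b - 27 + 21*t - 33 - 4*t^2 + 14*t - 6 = -2*b^2 - 23*b - 4*t^2 + t*(6*b + 35) - 66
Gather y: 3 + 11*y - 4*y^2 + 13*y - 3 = -4*y^2 + 24*y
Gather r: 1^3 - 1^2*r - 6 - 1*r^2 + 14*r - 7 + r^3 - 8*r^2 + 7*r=r^3 - 9*r^2 + 20*r - 12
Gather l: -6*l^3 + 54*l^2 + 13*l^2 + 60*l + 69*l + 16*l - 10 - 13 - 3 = -6*l^3 + 67*l^2 + 145*l - 26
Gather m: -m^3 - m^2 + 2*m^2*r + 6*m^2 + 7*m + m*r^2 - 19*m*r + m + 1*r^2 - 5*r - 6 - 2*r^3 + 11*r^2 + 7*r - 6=-m^3 + m^2*(2*r + 5) + m*(r^2 - 19*r + 8) - 2*r^3 + 12*r^2 + 2*r - 12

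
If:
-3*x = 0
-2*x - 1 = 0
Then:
No Solution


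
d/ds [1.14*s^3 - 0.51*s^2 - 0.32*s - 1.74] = 3.42*s^2 - 1.02*s - 0.32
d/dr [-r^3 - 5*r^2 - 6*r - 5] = -3*r^2 - 10*r - 6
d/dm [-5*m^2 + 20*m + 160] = 20 - 10*m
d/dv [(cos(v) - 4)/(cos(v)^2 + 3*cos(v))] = (sin(v) - 12*sin(v)/cos(v)^2 - 8*tan(v))/(cos(v) + 3)^2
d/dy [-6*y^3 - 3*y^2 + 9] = 6*y*(-3*y - 1)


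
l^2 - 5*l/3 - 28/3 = (l - 4)*(l + 7/3)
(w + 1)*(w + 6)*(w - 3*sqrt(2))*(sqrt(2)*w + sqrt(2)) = sqrt(2)*w^4 - 6*w^3 + 8*sqrt(2)*w^3 - 48*w^2 + 13*sqrt(2)*w^2 - 78*w + 6*sqrt(2)*w - 36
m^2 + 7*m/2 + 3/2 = (m + 1/2)*(m + 3)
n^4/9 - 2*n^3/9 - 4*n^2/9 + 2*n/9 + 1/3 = (n/3 + 1/3)^2*(n - 3)*(n - 1)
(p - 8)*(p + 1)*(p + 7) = p^3 - 57*p - 56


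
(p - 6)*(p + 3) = p^2 - 3*p - 18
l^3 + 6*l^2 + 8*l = l*(l + 2)*(l + 4)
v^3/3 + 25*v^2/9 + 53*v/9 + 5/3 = (v/3 + 1)*(v + 1/3)*(v + 5)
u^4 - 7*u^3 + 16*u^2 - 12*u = u*(u - 3)*(u - 2)^2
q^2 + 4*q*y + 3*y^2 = (q + y)*(q + 3*y)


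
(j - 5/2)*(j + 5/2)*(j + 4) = j^3 + 4*j^2 - 25*j/4 - 25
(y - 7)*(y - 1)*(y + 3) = y^3 - 5*y^2 - 17*y + 21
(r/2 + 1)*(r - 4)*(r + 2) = r^3/2 - 6*r - 8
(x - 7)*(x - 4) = x^2 - 11*x + 28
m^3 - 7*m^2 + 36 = (m - 6)*(m - 3)*(m + 2)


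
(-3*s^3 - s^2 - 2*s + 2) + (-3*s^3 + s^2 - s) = -6*s^3 - 3*s + 2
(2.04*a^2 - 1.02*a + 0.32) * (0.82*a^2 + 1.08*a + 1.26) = 1.6728*a^4 + 1.3668*a^3 + 1.7312*a^2 - 0.9396*a + 0.4032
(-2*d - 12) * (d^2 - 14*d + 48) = -2*d^3 + 16*d^2 + 72*d - 576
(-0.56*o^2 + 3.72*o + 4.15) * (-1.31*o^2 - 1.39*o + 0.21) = 0.7336*o^4 - 4.0948*o^3 - 10.7249*o^2 - 4.9873*o + 0.8715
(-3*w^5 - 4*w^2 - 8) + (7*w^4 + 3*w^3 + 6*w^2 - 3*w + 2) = -3*w^5 + 7*w^4 + 3*w^3 + 2*w^2 - 3*w - 6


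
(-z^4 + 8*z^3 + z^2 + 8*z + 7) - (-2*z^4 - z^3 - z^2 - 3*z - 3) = z^4 + 9*z^3 + 2*z^2 + 11*z + 10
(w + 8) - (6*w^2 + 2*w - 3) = -6*w^2 - w + 11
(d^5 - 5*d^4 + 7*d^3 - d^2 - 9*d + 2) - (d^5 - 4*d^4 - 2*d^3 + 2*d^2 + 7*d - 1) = -d^4 + 9*d^3 - 3*d^2 - 16*d + 3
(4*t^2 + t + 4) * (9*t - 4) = 36*t^3 - 7*t^2 + 32*t - 16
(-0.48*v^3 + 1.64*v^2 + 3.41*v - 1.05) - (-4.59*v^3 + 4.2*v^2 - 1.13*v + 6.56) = 4.11*v^3 - 2.56*v^2 + 4.54*v - 7.61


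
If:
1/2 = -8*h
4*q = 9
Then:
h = -1/16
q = 9/4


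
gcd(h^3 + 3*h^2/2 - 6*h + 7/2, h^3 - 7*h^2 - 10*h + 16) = h - 1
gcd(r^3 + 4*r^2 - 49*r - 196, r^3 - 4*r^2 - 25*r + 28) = r^2 - 3*r - 28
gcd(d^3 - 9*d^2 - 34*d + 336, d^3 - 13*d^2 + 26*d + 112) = d^2 - 15*d + 56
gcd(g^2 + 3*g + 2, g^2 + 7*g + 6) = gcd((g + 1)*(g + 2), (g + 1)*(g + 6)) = g + 1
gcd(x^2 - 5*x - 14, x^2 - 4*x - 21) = x - 7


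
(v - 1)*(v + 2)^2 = v^3 + 3*v^2 - 4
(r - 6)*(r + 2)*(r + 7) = r^3 + 3*r^2 - 40*r - 84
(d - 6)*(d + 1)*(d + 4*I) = d^3 - 5*d^2 + 4*I*d^2 - 6*d - 20*I*d - 24*I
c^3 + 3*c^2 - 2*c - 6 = (c + 3)*(c - sqrt(2))*(c + sqrt(2))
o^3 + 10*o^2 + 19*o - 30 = (o - 1)*(o + 5)*(o + 6)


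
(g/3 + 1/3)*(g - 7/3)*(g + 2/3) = g^3/3 - 2*g^2/9 - 29*g/27 - 14/27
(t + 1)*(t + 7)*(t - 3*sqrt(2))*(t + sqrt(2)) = t^4 - 2*sqrt(2)*t^3 + 8*t^3 - 16*sqrt(2)*t^2 + t^2 - 48*t - 14*sqrt(2)*t - 42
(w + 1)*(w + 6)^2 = w^3 + 13*w^2 + 48*w + 36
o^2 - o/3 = o*(o - 1/3)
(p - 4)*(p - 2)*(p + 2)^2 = p^4 - 2*p^3 - 12*p^2 + 8*p + 32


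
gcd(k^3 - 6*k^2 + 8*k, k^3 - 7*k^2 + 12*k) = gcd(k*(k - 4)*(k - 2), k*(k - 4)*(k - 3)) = k^2 - 4*k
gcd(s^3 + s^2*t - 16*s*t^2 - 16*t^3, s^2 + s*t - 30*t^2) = 1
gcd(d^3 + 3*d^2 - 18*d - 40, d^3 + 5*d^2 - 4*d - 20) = d^2 + 7*d + 10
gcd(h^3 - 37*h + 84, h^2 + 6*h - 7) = h + 7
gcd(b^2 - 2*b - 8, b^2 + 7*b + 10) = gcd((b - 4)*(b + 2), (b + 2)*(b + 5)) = b + 2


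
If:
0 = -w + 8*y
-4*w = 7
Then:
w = -7/4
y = -7/32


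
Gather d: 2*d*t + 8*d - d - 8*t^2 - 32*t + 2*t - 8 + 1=d*(2*t + 7) - 8*t^2 - 30*t - 7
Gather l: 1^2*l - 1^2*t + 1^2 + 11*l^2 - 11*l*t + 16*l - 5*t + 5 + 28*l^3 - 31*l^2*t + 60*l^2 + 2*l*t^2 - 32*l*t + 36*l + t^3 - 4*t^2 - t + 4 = 28*l^3 + l^2*(71 - 31*t) + l*(2*t^2 - 43*t + 53) + t^3 - 4*t^2 - 7*t + 10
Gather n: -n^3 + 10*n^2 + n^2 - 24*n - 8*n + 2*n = -n^3 + 11*n^2 - 30*n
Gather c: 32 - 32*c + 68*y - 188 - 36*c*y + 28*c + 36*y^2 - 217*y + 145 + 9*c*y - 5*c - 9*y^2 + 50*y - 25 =c*(-27*y - 9) + 27*y^2 - 99*y - 36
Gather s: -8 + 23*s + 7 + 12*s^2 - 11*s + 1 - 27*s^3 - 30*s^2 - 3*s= -27*s^3 - 18*s^2 + 9*s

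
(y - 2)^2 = y^2 - 4*y + 4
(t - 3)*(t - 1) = t^2 - 4*t + 3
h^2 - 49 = (h - 7)*(h + 7)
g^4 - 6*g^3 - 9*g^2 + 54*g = g*(g - 6)*(g - 3)*(g + 3)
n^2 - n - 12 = (n - 4)*(n + 3)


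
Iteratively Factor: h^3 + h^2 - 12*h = (h + 4)*(h^2 - 3*h) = h*(h + 4)*(h - 3)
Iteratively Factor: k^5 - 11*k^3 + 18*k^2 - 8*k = (k)*(k^4 - 11*k^2 + 18*k - 8) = k*(k - 1)*(k^3 + k^2 - 10*k + 8) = k*(k - 1)*(k + 4)*(k^2 - 3*k + 2) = k*(k - 1)^2*(k + 4)*(k - 2)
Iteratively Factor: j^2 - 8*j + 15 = (j - 3)*(j - 5)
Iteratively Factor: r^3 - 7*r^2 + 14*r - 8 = (r - 1)*(r^2 - 6*r + 8) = (r - 4)*(r - 1)*(r - 2)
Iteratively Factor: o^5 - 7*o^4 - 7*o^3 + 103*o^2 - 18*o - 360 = (o + 3)*(o^4 - 10*o^3 + 23*o^2 + 34*o - 120) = (o - 4)*(o + 3)*(o^3 - 6*o^2 - o + 30) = (o - 4)*(o - 3)*(o + 3)*(o^2 - 3*o - 10) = (o - 4)*(o - 3)*(o + 2)*(o + 3)*(o - 5)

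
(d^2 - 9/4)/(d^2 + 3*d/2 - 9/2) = (d + 3/2)/(d + 3)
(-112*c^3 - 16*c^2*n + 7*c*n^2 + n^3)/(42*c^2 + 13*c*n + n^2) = (-16*c^2 + n^2)/(6*c + n)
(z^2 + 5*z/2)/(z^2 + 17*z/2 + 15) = z/(z + 6)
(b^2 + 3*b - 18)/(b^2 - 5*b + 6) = (b + 6)/(b - 2)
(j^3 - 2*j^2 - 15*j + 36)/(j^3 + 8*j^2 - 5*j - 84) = (j - 3)/(j + 7)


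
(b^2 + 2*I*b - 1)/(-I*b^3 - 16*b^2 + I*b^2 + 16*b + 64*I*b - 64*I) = (I*b^2 - 2*b - I)/(b^3 - b^2*(1 + 16*I) + 16*b*(-4 + I) + 64)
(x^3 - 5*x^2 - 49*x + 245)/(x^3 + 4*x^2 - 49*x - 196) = (x - 5)/(x + 4)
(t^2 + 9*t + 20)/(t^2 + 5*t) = (t + 4)/t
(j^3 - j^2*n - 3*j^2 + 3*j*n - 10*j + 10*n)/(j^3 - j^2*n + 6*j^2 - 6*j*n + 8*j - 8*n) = (j - 5)/(j + 4)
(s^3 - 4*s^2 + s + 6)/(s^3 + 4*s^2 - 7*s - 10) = (s - 3)/(s + 5)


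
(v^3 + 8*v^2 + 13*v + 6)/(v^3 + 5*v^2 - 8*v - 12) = (v + 1)/(v - 2)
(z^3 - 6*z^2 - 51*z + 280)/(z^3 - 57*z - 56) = (z - 5)/(z + 1)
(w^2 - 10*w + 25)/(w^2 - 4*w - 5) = (w - 5)/(w + 1)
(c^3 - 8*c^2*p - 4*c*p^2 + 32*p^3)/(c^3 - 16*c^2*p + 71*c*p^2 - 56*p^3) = (c^2 - 4*p^2)/(c^2 - 8*c*p + 7*p^2)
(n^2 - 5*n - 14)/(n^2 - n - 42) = (n + 2)/(n + 6)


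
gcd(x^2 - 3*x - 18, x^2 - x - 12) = x + 3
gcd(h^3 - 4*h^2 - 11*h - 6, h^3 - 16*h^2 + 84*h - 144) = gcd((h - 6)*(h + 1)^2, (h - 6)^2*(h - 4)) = h - 6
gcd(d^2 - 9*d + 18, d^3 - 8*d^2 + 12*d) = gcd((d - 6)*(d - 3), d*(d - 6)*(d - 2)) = d - 6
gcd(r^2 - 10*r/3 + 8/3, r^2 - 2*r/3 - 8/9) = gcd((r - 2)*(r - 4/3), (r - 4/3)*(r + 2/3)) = r - 4/3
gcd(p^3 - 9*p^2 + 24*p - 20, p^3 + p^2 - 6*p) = p - 2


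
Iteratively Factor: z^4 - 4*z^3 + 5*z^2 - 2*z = (z - 1)*(z^3 - 3*z^2 + 2*z) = z*(z - 1)*(z^2 - 3*z + 2) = z*(z - 2)*(z - 1)*(z - 1)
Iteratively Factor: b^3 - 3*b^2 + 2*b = (b - 2)*(b^2 - b) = (b - 2)*(b - 1)*(b)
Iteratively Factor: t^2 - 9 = (t - 3)*(t + 3)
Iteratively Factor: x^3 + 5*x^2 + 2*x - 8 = (x + 4)*(x^2 + x - 2) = (x - 1)*(x + 4)*(x + 2)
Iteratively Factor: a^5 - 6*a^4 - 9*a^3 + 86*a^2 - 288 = (a - 3)*(a^4 - 3*a^3 - 18*a^2 + 32*a + 96) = (a - 3)*(a + 3)*(a^3 - 6*a^2 + 32) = (a - 3)*(a + 2)*(a + 3)*(a^2 - 8*a + 16) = (a - 4)*(a - 3)*(a + 2)*(a + 3)*(a - 4)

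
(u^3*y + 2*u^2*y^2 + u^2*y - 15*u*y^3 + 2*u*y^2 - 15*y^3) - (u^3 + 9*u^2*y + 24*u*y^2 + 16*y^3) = u^3*y - u^3 + 2*u^2*y^2 - 8*u^2*y - 15*u*y^3 - 22*u*y^2 - 31*y^3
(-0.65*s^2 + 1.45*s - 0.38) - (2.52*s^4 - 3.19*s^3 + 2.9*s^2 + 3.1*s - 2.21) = -2.52*s^4 + 3.19*s^3 - 3.55*s^2 - 1.65*s + 1.83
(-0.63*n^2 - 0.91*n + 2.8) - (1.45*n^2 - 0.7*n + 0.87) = -2.08*n^2 - 0.21*n + 1.93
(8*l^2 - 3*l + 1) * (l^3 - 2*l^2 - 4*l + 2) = 8*l^5 - 19*l^4 - 25*l^3 + 26*l^2 - 10*l + 2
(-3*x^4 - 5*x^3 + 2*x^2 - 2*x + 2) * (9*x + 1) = -27*x^5 - 48*x^4 + 13*x^3 - 16*x^2 + 16*x + 2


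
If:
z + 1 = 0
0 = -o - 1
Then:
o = -1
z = -1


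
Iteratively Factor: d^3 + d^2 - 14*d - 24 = (d + 2)*(d^2 - d - 12) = (d - 4)*(d + 2)*(d + 3)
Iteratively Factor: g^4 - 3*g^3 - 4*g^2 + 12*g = (g)*(g^3 - 3*g^2 - 4*g + 12) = g*(g + 2)*(g^2 - 5*g + 6) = g*(g - 3)*(g + 2)*(g - 2)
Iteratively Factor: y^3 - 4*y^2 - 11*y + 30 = (y - 5)*(y^2 + y - 6) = (y - 5)*(y + 3)*(y - 2)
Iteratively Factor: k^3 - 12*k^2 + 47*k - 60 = (k - 5)*(k^2 - 7*k + 12) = (k - 5)*(k - 4)*(k - 3)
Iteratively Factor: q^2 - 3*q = (q - 3)*(q)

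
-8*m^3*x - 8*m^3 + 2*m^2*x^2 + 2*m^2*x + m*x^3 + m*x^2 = (-2*m + x)*(4*m + x)*(m*x + m)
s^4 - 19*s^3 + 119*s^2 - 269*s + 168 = (s - 8)*(s - 7)*(s - 3)*(s - 1)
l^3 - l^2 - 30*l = l*(l - 6)*(l + 5)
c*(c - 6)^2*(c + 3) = c^4 - 9*c^3 + 108*c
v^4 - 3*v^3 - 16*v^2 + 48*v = v*(v - 4)*(v - 3)*(v + 4)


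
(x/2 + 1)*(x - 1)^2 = x^3/2 - 3*x/2 + 1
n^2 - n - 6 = (n - 3)*(n + 2)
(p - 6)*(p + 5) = p^2 - p - 30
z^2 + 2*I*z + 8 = (z - 2*I)*(z + 4*I)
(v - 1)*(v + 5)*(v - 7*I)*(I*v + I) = I*v^4 + 7*v^3 + 5*I*v^3 + 35*v^2 - I*v^2 - 7*v - 5*I*v - 35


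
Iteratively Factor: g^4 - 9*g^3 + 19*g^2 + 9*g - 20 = (g + 1)*(g^3 - 10*g^2 + 29*g - 20) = (g - 4)*(g + 1)*(g^2 - 6*g + 5) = (g - 4)*(g - 1)*(g + 1)*(g - 5)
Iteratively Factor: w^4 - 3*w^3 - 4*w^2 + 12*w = (w - 3)*(w^3 - 4*w) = (w - 3)*(w - 2)*(w^2 + 2*w) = w*(w - 3)*(w - 2)*(w + 2)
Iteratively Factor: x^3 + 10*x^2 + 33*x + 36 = (x + 3)*(x^2 + 7*x + 12) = (x + 3)^2*(x + 4)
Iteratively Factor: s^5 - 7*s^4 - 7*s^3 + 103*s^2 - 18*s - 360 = (s + 3)*(s^4 - 10*s^3 + 23*s^2 + 34*s - 120) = (s - 5)*(s + 3)*(s^3 - 5*s^2 - 2*s + 24) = (s - 5)*(s - 4)*(s + 3)*(s^2 - s - 6) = (s - 5)*(s - 4)*(s + 2)*(s + 3)*(s - 3)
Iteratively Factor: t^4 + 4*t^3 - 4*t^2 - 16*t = (t)*(t^3 + 4*t^2 - 4*t - 16) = t*(t + 4)*(t^2 - 4) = t*(t - 2)*(t + 4)*(t + 2)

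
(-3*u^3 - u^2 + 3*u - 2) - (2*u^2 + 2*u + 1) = -3*u^3 - 3*u^2 + u - 3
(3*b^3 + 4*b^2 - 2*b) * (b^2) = 3*b^5 + 4*b^4 - 2*b^3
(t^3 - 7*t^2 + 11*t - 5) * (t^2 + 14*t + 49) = t^5 + 7*t^4 - 38*t^3 - 194*t^2 + 469*t - 245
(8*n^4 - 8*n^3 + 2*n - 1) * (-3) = -24*n^4 + 24*n^3 - 6*n + 3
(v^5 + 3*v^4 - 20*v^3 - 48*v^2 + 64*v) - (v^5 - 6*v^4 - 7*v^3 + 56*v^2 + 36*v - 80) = 9*v^4 - 13*v^3 - 104*v^2 + 28*v + 80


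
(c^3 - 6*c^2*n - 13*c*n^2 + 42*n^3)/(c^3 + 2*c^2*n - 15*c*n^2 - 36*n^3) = (c^2 - 9*c*n + 14*n^2)/(c^2 - c*n - 12*n^2)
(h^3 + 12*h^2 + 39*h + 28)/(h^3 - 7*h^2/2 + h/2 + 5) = 2*(h^2 + 11*h + 28)/(2*h^2 - 9*h + 10)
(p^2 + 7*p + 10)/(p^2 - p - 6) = (p + 5)/(p - 3)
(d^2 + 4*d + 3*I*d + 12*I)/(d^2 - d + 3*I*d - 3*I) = (d + 4)/(d - 1)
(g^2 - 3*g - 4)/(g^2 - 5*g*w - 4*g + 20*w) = (-g - 1)/(-g + 5*w)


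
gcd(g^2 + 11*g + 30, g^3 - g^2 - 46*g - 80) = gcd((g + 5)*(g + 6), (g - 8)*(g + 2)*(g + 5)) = g + 5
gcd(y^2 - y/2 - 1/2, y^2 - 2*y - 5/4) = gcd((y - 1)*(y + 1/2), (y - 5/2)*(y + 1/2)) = y + 1/2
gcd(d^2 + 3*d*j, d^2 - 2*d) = d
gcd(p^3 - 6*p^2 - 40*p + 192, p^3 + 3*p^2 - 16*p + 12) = p + 6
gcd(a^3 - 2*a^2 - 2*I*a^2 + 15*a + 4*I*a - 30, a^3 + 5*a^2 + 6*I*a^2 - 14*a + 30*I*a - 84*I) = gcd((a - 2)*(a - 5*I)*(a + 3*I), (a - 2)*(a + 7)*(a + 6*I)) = a - 2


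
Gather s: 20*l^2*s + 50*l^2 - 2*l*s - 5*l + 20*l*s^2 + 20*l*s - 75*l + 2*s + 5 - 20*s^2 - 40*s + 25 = 50*l^2 - 80*l + s^2*(20*l - 20) + s*(20*l^2 + 18*l - 38) + 30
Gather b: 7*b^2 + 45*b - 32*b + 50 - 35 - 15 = 7*b^2 + 13*b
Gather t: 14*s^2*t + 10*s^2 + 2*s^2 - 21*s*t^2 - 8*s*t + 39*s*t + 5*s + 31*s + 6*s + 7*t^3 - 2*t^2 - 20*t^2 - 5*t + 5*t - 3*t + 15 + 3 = 12*s^2 + 42*s + 7*t^3 + t^2*(-21*s - 22) + t*(14*s^2 + 31*s - 3) + 18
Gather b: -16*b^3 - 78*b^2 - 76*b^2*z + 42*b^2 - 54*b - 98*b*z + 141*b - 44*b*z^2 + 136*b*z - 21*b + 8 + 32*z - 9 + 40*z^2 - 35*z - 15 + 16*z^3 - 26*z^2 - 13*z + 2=-16*b^3 + b^2*(-76*z - 36) + b*(-44*z^2 + 38*z + 66) + 16*z^3 + 14*z^2 - 16*z - 14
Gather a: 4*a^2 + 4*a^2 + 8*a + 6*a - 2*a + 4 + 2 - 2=8*a^2 + 12*a + 4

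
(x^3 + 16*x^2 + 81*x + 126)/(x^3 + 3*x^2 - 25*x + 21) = (x^2 + 9*x + 18)/(x^2 - 4*x + 3)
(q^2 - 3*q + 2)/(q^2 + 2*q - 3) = (q - 2)/(q + 3)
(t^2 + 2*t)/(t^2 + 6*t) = (t + 2)/(t + 6)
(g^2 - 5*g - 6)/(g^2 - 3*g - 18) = (g + 1)/(g + 3)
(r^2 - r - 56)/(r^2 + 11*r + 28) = (r - 8)/(r + 4)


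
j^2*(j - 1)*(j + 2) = j^4 + j^3 - 2*j^2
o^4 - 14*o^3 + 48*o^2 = o^2*(o - 8)*(o - 6)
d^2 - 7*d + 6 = (d - 6)*(d - 1)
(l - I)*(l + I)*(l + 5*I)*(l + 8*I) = l^4 + 13*I*l^3 - 39*l^2 + 13*I*l - 40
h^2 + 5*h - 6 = (h - 1)*(h + 6)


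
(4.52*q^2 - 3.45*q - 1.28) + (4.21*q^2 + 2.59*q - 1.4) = 8.73*q^2 - 0.86*q - 2.68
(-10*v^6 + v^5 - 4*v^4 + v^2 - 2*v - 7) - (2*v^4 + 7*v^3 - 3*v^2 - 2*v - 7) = -10*v^6 + v^5 - 6*v^4 - 7*v^3 + 4*v^2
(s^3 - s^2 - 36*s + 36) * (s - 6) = s^4 - 7*s^3 - 30*s^2 + 252*s - 216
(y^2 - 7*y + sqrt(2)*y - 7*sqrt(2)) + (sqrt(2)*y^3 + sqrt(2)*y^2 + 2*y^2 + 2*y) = sqrt(2)*y^3 + sqrt(2)*y^2 + 3*y^2 - 5*y + sqrt(2)*y - 7*sqrt(2)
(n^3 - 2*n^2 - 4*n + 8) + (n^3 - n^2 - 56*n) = 2*n^3 - 3*n^2 - 60*n + 8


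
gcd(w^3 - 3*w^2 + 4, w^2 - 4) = w - 2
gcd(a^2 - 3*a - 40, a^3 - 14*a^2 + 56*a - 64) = a - 8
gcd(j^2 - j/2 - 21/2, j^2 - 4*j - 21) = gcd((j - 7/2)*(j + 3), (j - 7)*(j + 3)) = j + 3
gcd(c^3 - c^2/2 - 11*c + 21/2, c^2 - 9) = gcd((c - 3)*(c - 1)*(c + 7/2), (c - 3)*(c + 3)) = c - 3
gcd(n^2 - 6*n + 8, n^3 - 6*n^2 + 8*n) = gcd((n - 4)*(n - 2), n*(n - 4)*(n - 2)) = n^2 - 6*n + 8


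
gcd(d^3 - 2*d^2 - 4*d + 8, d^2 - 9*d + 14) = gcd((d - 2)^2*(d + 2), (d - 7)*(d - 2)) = d - 2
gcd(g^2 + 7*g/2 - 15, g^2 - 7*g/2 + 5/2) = g - 5/2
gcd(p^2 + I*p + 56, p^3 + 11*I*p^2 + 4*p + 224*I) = p + 8*I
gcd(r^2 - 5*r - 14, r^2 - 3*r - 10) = r + 2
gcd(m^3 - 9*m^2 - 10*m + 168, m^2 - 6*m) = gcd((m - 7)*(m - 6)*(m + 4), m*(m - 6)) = m - 6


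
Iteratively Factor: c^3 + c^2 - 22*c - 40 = (c - 5)*(c^2 + 6*c + 8) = (c - 5)*(c + 4)*(c + 2)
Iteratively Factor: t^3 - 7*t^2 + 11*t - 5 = (t - 1)*(t^2 - 6*t + 5) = (t - 5)*(t - 1)*(t - 1)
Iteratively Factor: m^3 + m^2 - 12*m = (m - 3)*(m^2 + 4*m) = (m - 3)*(m + 4)*(m)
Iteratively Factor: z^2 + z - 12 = (z - 3)*(z + 4)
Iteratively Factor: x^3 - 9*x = (x - 3)*(x^2 + 3*x) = (x - 3)*(x + 3)*(x)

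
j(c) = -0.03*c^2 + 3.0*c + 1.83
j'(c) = 3.0 - 0.06*c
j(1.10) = 5.09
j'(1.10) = 2.93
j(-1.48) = -2.68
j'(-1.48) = 3.09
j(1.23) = 5.47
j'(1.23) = 2.93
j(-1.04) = -1.32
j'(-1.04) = 3.06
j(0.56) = 3.50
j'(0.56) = 2.97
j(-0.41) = 0.59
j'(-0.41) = 3.02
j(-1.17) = -1.72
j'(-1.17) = 3.07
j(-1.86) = -3.85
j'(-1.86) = 3.11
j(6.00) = 18.75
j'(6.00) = 2.64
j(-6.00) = -17.25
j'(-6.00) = 3.36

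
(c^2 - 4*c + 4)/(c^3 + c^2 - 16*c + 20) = 1/(c + 5)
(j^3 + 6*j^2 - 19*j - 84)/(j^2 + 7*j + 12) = (j^2 + 3*j - 28)/(j + 4)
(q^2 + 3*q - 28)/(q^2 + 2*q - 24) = (q + 7)/(q + 6)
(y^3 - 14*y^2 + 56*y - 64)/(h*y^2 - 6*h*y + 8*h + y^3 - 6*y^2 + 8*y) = (y - 8)/(h + y)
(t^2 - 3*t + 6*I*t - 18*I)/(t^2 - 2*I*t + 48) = (t - 3)/(t - 8*I)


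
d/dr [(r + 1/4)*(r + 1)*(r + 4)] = 3*r^2 + 21*r/2 + 21/4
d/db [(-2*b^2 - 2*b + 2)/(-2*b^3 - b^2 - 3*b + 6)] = 2*(-2*b^4 - 4*b^3 + 8*b^2 - 10*b - 3)/(4*b^6 + 4*b^5 + 13*b^4 - 18*b^3 - 3*b^2 - 36*b + 36)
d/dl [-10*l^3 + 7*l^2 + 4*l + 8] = -30*l^2 + 14*l + 4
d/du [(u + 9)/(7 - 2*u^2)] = (-2*u^2 + 4*u*(u + 9) + 7)/(2*u^2 - 7)^2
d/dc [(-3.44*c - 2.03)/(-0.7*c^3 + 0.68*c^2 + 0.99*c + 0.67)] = (-4.816*c^3 - 1.9238*c^2 + 2.7608*c - 0.295100000000001)/(0.49*c^6 - 0.952*c^5 - 0.9236*c^4 + 0.4084*c^3 + 1.8913*c^2 + 1.3266*c + 0.4489)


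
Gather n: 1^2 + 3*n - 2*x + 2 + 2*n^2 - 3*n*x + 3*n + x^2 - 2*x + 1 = 2*n^2 + n*(6 - 3*x) + x^2 - 4*x + 4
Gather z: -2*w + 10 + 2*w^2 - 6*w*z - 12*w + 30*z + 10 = 2*w^2 - 14*w + z*(30 - 6*w) + 20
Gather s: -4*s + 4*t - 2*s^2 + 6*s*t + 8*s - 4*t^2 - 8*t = -2*s^2 + s*(6*t + 4) - 4*t^2 - 4*t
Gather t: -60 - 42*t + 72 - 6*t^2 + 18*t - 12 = -6*t^2 - 24*t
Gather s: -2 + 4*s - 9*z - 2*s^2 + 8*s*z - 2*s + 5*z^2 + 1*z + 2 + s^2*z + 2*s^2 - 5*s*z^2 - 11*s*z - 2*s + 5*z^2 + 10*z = s^2*z + s*(-5*z^2 - 3*z) + 10*z^2 + 2*z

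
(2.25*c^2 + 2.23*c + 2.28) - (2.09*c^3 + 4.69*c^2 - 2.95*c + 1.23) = -2.09*c^3 - 2.44*c^2 + 5.18*c + 1.05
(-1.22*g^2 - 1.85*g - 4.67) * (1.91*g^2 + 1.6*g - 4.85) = -2.3302*g^4 - 5.4855*g^3 - 5.9627*g^2 + 1.5005*g + 22.6495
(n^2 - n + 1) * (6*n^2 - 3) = 6*n^4 - 6*n^3 + 3*n^2 + 3*n - 3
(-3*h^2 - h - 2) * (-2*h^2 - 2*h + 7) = 6*h^4 + 8*h^3 - 15*h^2 - 3*h - 14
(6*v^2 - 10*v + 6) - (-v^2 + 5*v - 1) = 7*v^2 - 15*v + 7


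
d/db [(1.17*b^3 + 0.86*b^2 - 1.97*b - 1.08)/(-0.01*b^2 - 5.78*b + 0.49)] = (-0.0117*b^4 - 13.5252*b^3 - 3.2706*b^2 + 0.821200000000001*b - 7.2077)/(0.0001*b^4 + 0.1156*b^3 + 33.3986*b^2 - 5.6644*b + 0.2401)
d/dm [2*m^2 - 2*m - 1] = 4*m - 2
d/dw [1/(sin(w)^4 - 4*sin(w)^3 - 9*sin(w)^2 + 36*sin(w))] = 2*(-2*sin(w)^3 + 6*sin(w)^2 + 9*sin(w) - 18)*cos(w)/((sin(w)^3 - 4*sin(w)^2 - 9*sin(w) + 36)^2*sin(w)^2)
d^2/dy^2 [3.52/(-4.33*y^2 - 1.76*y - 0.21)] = (131.992256*y^2 + 53.650432*y - 3.52*(8.66*y + 1.76)*(17.32*y + 3.52) + 6.401472)/(4.33*y^2 + 1.76*y + 0.21)^3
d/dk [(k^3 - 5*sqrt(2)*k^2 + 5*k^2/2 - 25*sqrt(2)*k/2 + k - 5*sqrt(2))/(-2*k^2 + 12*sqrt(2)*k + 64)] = (-2*k^4 + 24*sqrt(2)*k^3 + 5*sqrt(2)*k^2 + 74*k^2 - 660*sqrt(2)*k + 320*k - 800*sqrt(2) + 184)/(4*(k^4 - 12*sqrt(2)*k^3 + 8*k^2 + 384*sqrt(2)*k + 1024))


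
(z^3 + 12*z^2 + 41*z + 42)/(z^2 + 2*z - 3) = (z^2 + 9*z + 14)/(z - 1)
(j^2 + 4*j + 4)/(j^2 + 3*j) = (j^2 + 4*j + 4)/(j*(j + 3))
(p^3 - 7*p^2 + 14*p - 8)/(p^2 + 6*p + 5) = (p^3 - 7*p^2 + 14*p - 8)/(p^2 + 6*p + 5)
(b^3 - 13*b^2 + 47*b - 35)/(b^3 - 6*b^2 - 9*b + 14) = (b - 5)/(b + 2)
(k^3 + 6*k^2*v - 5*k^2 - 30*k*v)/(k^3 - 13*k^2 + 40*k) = (k + 6*v)/(k - 8)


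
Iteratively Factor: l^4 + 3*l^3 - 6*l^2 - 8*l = (l)*(l^3 + 3*l^2 - 6*l - 8) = l*(l + 4)*(l^2 - l - 2) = l*(l + 1)*(l + 4)*(l - 2)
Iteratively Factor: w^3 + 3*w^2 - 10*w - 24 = (w + 4)*(w^2 - w - 6) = (w - 3)*(w + 4)*(w + 2)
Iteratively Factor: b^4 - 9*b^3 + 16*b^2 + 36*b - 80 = (b - 5)*(b^3 - 4*b^2 - 4*b + 16) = (b - 5)*(b - 4)*(b^2 - 4) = (b - 5)*(b - 4)*(b - 2)*(b + 2)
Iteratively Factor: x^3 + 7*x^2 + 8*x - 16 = (x - 1)*(x^2 + 8*x + 16) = (x - 1)*(x + 4)*(x + 4)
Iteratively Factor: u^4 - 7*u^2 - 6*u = (u + 1)*(u^3 - u^2 - 6*u) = u*(u + 1)*(u^2 - u - 6) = u*(u + 1)*(u + 2)*(u - 3)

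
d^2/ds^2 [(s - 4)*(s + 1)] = 2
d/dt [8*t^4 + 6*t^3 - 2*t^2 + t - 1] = 32*t^3 + 18*t^2 - 4*t + 1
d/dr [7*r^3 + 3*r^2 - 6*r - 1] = 21*r^2 + 6*r - 6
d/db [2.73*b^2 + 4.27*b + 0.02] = 5.46*b + 4.27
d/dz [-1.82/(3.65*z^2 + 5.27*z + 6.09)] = (13.286*z + 9.5914)/(3.65*z^2 + 5.27*z + 6.09)^2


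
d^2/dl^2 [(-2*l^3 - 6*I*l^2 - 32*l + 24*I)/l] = -4 + 48*I/l^3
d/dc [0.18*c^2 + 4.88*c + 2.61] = 0.36*c + 4.88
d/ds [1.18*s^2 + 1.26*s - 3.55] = 2.36*s + 1.26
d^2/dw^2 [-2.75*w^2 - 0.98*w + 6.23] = -5.50000000000000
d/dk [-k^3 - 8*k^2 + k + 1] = -3*k^2 - 16*k + 1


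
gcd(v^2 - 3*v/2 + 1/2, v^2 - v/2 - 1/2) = v - 1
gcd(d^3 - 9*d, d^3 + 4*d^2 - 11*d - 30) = d - 3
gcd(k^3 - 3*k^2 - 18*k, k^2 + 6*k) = k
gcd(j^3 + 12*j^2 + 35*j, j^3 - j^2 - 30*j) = j^2 + 5*j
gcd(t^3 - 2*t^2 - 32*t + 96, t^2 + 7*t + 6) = t + 6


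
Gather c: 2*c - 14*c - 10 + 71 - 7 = 54 - 12*c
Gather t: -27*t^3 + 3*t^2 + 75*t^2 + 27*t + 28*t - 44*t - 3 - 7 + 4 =-27*t^3 + 78*t^2 + 11*t - 6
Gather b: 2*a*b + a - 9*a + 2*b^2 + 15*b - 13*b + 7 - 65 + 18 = -8*a + 2*b^2 + b*(2*a + 2) - 40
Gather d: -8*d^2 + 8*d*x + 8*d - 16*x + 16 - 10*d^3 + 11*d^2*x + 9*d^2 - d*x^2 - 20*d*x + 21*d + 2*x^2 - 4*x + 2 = -10*d^3 + d^2*(11*x + 1) + d*(-x^2 - 12*x + 29) + 2*x^2 - 20*x + 18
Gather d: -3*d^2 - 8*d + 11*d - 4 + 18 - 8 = -3*d^2 + 3*d + 6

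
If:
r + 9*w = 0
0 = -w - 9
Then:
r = 81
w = -9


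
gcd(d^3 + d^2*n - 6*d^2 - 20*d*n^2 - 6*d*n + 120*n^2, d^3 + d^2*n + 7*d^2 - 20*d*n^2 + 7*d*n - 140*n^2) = d^2 + d*n - 20*n^2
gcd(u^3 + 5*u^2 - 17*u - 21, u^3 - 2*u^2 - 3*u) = u^2 - 2*u - 3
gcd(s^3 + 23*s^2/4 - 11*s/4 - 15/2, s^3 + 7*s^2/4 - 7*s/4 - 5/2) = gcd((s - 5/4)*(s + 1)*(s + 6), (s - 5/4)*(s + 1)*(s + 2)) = s^2 - s/4 - 5/4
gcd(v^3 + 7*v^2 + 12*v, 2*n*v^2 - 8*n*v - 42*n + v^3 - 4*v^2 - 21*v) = v + 3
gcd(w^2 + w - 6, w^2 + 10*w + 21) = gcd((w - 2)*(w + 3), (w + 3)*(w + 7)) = w + 3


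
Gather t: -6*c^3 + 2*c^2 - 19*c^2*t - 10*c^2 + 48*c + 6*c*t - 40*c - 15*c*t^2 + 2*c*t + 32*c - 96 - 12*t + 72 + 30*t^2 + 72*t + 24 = -6*c^3 - 8*c^2 + 40*c + t^2*(30 - 15*c) + t*(-19*c^2 + 8*c + 60)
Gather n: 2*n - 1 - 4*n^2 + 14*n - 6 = -4*n^2 + 16*n - 7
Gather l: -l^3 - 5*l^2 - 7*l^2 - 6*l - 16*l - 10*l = -l^3 - 12*l^2 - 32*l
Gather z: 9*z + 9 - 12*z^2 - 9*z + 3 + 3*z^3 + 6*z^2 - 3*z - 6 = 3*z^3 - 6*z^2 - 3*z + 6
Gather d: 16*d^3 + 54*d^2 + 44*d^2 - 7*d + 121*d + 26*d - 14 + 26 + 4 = 16*d^3 + 98*d^2 + 140*d + 16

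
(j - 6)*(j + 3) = j^2 - 3*j - 18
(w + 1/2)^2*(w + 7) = w^3 + 8*w^2 + 29*w/4 + 7/4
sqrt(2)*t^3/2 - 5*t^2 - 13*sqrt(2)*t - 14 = (t - 7*sqrt(2))*(t + sqrt(2))*(sqrt(2)*t/2 + 1)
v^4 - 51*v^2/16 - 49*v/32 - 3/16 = (v - 2)*(v + 1/4)^2*(v + 3/2)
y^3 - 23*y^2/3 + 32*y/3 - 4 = (y - 6)*(y - 1)*(y - 2/3)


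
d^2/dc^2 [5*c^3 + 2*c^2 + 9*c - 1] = 30*c + 4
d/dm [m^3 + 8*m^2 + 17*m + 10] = 3*m^2 + 16*m + 17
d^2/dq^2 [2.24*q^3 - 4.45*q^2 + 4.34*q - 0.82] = 13.44*q - 8.9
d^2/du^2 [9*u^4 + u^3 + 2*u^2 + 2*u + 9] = 108*u^2 + 6*u + 4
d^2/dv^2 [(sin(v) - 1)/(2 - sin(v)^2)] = (9*sin(v)^5 - 4*sin(v)^4 - 2*sin(v)^2 - 11*sin(v)/2 - sin(5*v)/2 + 4)/(sin(v)^2 - 2)^3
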